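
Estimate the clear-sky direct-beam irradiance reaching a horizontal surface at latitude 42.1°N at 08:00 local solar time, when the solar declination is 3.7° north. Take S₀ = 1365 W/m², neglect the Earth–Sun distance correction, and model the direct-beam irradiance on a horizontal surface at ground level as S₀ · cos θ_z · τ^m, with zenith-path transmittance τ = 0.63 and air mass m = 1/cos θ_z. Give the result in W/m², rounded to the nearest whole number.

185 W/m²

Hour angle H = 15° × (8 − 12) = -60.00°.
With φ = 42.1°, δ = 3.7°, H = -60.00°: sin φ sin δ = 0.0433, cos φ cos δ cos H = 0.3702, so cos θ_z = 0.4135.
Air mass m = 1/cos θ_z = 1/0.4135 = 2.418; τ^m = 0.63^2.418 = 0.3272.
Surface direct beam = 1365 × 0.4135 × 0.3272 = 184.68 W/m².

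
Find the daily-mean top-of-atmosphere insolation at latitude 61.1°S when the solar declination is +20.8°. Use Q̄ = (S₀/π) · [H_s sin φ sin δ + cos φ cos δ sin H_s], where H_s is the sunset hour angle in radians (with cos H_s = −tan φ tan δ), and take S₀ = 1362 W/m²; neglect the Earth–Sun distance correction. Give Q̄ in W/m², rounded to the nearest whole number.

−tan φ tan δ = −(-1.8115)(0.3799) = 0.6882; H_s = arccos(0.6882) = 46.51°. In radians, H_s = 0.8118.
H_s sin φ sin δ = 0.8118 × -0.8755 × 0.3551 = -0.2524.
cos φ cos δ sin H_s = 0.4833 × 0.9348 × 0.7255 = 0.3278.
Q̄ = (1362/π) × (-0.2524 + 0.3278) = 433.54 × 0.0754 = 32.69 W/m².

33 W/m²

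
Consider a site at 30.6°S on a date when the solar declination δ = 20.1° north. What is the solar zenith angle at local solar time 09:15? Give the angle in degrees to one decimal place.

64.4°

Hour angle H = 15° × (9.25 − 12) = -41.25°.
cos θ_z = sin φ sin δ + cos φ cos δ cos H = (-0.5090)(0.3437) + (0.8607)(0.9391)(0.7518) = 0.4327.
θ_z = arccos(0.4327) = 64.36°.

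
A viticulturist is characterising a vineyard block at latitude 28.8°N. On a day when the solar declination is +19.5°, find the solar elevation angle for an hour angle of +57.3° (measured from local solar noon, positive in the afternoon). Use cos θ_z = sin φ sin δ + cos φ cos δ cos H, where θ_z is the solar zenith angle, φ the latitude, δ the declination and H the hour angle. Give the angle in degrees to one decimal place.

With φ = 28.8°, δ = 19.5°, H = 57.30°: sin φ sin δ = 0.1608, cos φ cos δ cos H = 0.4463, so cos θ_z = 0.6071.
θ_z = arccos(0.6071) = 52.62°, so the elevation is 90° − 52.62° = 37.38°.

37.4°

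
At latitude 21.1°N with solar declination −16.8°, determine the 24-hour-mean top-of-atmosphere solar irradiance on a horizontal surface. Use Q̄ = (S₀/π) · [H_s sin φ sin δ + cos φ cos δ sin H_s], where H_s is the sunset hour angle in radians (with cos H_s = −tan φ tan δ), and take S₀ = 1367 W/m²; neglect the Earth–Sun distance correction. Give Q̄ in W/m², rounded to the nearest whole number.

320 W/m²

cos H_s = −tan(21.1°) · tan(-16.8°) = 0.1165, so H_s = arccos(0.1165) = 83.31°. In radians, H_s = 1.4540.
H_s sin φ sin δ = 1.4540 × 0.3600 × -0.2890 = -0.1513.
cos φ cos δ sin H_s = 0.9330 × 0.9573 × 0.9932 = 0.8871.
Q̄ = (1367/π) × (-0.1513 + 0.8871) = 435.13 × 0.7358 = 320.17 W/m².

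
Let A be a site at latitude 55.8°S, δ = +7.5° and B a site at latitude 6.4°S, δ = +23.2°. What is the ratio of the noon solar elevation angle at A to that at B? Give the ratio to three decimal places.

A: 90° − |-55.8 − (7.5)| = 26.70°.
B: 90° − |-6.4 − (23.2)| = 60.40°.
Ratio A/B = 26.7000 / 60.4000 = 0.4421.

0.442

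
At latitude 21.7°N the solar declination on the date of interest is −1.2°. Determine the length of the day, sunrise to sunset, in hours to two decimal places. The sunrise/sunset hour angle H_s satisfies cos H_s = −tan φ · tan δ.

The sunset hour angle satisfies cos H_s = −tan φ tan δ = 0.0083, giving H_s = 89.52°.
Day length = 2 H_s / 15° h⁻¹ = 179.04° / 15 = 11.936 h.

11.94 hours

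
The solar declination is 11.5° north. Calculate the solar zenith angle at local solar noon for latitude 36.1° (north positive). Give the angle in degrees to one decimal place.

At local solar noon the hour angle is zero, so the zenith angle is |φ − δ| = |36.1° − (11.5°)| = 24.6°.

24.6°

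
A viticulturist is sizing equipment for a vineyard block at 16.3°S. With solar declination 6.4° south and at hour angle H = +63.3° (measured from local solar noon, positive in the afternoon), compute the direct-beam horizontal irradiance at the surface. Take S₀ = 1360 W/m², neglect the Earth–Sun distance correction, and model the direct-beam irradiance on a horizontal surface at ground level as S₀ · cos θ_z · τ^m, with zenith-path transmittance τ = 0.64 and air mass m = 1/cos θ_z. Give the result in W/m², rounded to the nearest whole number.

cos θ_z = sin φ sin δ + cos φ cos δ cos H = (-0.2807)(-0.1115) + (0.9598)(0.9938)(0.4493) = 0.4599.
Air mass m = 1/cos θ_z = 1/0.4599 = 2.174; τ^m = 0.64^2.174 = 0.3790.
Surface direct beam = 1360 × 0.4599 × 0.3790 = 237.05 W/m².

237 W/m²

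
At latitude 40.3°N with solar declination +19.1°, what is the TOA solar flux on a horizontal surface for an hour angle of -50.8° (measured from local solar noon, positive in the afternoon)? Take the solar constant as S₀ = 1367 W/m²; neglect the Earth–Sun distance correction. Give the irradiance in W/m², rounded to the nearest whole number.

912 W/m²

With φ = 40.3°, δ = 19.1°, H = -50.80°: sin φ sin δ = 0.2116, cos φ cos δ cos H = 0.4555, so cos θ_z = 0.6671.
Top-of-atmosphere irradiance = S₀ cos θ_z = 1367 × 0.6671 = 911.93 W/m².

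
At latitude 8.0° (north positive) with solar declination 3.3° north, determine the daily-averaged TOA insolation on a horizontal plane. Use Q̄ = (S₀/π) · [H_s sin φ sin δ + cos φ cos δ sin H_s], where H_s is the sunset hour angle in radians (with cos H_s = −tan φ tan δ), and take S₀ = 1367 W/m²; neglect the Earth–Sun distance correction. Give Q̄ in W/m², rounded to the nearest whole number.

436 W/m²

cos H_s = −tan(8.0°) · tan(3.3°) = -0.0081, so H_s = arccos(-0.0081) = 90.46°. In radians, H_s = 1.5788.
H_s sin φ sin δ = 1.5788 × 0.1392 × 0.0576 = 0.0127.
cos φ cos δ sin H_s = 0.9903 × 0.9983 × 1.0000 = 0.9886.
Q̄ = (1367/π) × (0.0127 + 0.9886) = 435.13 × 1.0013 = 435.70 W/m².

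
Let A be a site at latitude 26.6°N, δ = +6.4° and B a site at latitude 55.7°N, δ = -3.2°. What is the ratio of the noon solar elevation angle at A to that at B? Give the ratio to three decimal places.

2.244

A: 90° − |26.6 − (6.4)| = 69.80°.
B: 90° − |55.7 − (-3.2)| = 31.10°.
Ratio A/B = 69.8000 / 31.1000 = 2.2444.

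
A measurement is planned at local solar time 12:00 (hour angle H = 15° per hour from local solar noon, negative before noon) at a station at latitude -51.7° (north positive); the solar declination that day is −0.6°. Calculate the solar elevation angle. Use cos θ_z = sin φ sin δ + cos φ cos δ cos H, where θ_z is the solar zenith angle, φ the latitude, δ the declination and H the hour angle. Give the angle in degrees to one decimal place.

Hour angle H = 15° × (12 − 12) = 0.00°.
With φ = -51.7°, δ = -0.6°, H = 0.00°: sin φ sin δ = 0.0082, cos φ cos δ cos H = 0.6197, so cos θ_z = 0.6279.
θ_z = arccos(0.6279) = 51.10°, so the elevation is 90° − 51.10° = 38.90°.

38.9°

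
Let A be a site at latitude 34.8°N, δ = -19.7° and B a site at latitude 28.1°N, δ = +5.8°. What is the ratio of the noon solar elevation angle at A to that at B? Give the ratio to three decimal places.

A: 90° − |34.8 − (-19.7)| = 35.50°.
B: 90° − |28.1 − (5.8)| = 67.70°.
Ratio A/B = 35.5000 / 67.7000 = 0.5244.

0.524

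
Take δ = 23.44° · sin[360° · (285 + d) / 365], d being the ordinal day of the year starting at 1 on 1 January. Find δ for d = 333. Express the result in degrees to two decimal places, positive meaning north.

-21.96°

360 × (285 + 333) / 365 = 609.534°; sin(609.534°) = -0.9369.
δ = 23.44 × -0.9369 = -21.961° ≈ -21.96°.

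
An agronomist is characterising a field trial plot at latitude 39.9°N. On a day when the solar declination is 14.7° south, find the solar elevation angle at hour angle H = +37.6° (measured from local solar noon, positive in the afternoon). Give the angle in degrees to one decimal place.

cos θ_z = sin(39.9°) sin(-14.7°) + cos(39.9°) cos(-14.7°) cos(37.60°) = -0.1628 + 0.5879 = 0.4251.
θ_z = arccos(0.4251) = 64.84°, so the elevation is 90° − 64.84° = 25.16°.

25.2°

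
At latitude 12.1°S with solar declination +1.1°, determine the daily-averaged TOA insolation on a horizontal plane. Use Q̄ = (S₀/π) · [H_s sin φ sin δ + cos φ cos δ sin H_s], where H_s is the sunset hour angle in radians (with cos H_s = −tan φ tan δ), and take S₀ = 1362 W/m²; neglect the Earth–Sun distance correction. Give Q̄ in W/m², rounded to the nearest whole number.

421 W/m²

−tan φ tan δ = −(-0.2144)(0.0192) = 0.0041; H_s = arccos(0.0041) = 89.77°. In radians, H_s = 1.5668.
H_s sin φ sin δ = 1.5668 × -0.2096 × 0.0192 = -0.0063.
cos φ cos δ sin H_s = 0.9778 × 0.9998 × 1.0000 = 0.9776.
Q̄ = (1362/π) × (-0.0063 + 0.9776) = 433.54 × 0.9713 = 421.10 W/m².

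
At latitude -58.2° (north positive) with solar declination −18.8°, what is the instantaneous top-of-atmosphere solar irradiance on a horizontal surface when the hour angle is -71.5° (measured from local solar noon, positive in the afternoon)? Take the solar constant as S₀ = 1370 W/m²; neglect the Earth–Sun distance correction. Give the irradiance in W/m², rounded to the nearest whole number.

592 W/m²

With φ = -58.2°, δ = -18.8°, H = -71.50°: sin φ sin δ = 0.2739, cos φ cos δ cos H = 0.1583, so cos θ_z = 0.4322.
Top-of-atmosphere irradiance = S₀ cos θ_z = 1370 × 0.4322 = 592.11 W/m².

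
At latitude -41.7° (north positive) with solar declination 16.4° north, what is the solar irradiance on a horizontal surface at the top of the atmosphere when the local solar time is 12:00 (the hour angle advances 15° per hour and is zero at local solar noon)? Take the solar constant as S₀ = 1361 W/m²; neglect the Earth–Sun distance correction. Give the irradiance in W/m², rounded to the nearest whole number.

719 W/m²

Hour angle H = 15° × (12 − 12) = 0.00°.
cos θ_z = sin(-41.7°) sin(16.4°) + cos(-41.7°) cos(16.4°) cos(0.00°) = -0.1878 + 0.7163 = 0.5285.
Top-of-atmosphere irradiance = S₀ cos θ_z = 1361 × 0.5285 = 719.29 W/m².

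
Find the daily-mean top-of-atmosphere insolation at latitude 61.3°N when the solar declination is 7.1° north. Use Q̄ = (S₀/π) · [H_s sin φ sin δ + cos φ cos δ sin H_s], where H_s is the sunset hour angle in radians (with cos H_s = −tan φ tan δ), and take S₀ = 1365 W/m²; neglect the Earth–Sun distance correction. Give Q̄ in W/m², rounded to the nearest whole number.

286 W/m²

cos H_s = −tan(61.3°) · tan(7.1°) = -0.2275, so H_s = arccos(-0.2275) = 103.15°. In radians, H_s = 1.8003.
H_s sin φ sin δ = 1.8003 × 0.8771 × 0.1236 = 0.1952.
cos φ cos δ sin H_s = 0.4802 × 0.9923 × 0.9738 = 0.4640.
Q̄ = (1365/π) × (0.1952 + 0.4640) = 434.49 × 0.6592 = 286.42 W/m².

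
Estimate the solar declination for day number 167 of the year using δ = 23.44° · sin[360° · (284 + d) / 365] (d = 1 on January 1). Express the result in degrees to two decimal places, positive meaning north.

+23.34°

360 × (284 + 167) / 365 = 444.822°; sin(444.822°) = 0.9959.
δ = 23.44 × 0.9959 = 23.344° ≈ +23.34°.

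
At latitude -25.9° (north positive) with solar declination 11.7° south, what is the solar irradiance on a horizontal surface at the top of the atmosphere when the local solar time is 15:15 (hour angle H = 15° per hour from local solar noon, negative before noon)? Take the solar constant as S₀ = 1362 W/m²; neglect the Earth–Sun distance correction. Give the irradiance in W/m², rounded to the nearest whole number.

912 W/m²

Hour angle H = 15° × (15.25 − 12) = 48.75°.
With φ = -25.9°, δ = -11.7°, H = 48.75°: sin φ sin δ = 0.0886, cos φ cos δ cos H = 0.5808, so cos θ_z = 0.6694.
Top-of-atmosphere irradiance = S₀ cos θ_z = 1362 × 0.6694 = 911.72 W/m².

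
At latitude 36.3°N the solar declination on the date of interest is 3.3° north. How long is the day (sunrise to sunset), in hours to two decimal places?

12.32 hours

−tan φ tan δ = −(0.7346)(0.0577) = -0.0424; H_s = arccos(-0.0424) = 92.43°.
Day length = 2 H_s / 15° h⁻¹ = 184.86° / 15 = 12.324 h.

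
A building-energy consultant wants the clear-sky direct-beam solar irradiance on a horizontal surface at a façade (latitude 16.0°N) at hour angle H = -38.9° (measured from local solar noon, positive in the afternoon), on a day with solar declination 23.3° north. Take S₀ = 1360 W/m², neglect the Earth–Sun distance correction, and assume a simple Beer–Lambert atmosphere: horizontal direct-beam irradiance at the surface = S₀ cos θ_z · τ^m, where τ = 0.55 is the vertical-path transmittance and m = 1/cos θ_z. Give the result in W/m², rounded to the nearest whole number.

With φ = 16.0°, δ = 23.3°, H = -38.90°: sin φ sin δ = 0.1090, cos φ cos δ cos H = 0.6871, so cos θ_z = 0.7961.
Air mass m = 1/cos θ_z = 1/0.7961 = 1.256; τ^m = 0.55^1.256 = 0.4719.
Surface direct beam = 1360 × 0.7961 × 0.4719 = 510.92 W/m².

511 W/m²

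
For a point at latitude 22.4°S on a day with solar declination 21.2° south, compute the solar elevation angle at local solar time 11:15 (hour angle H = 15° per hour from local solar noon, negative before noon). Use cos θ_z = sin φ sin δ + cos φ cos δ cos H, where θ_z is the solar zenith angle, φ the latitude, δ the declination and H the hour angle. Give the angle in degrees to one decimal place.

Hour angle H = 15° × (11.25 − 12) = -11.25°.
cos θ_z = sin(-22.4°) sin(-21.2°) + cos(-22.4°) cos(-21.2°) cos(-11.25°) = 0.1378 + 0.8454 = 0.9832.
θ_z = arccos(0.9832) = 10.52°, so the elevation is 90° − 10.52° = 79.48°.

79.5°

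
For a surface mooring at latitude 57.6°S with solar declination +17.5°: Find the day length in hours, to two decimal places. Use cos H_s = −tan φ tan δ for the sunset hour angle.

8.03 hours

−tan φ tan δ = −(-1.5757)(0.3153) = 0.4968; H_s = arccos(0.4968) = 60.21°.
Day length = 2 H_s / 15° h⁻¹ = 120.42° / 15 = 8.028 h.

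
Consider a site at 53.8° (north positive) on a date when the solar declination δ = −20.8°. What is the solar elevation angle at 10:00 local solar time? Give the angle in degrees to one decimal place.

Hour angle H = 15° × (10 − 12) = -30.00°.
cos θ_z = sin φ sin δ + cos φ cos δ cos H = (0.8070)(-0.3551) + (0.5906)(0.9348)(0.8660) = 0.1915.
θ_z = arccos(0.1915) = 78.96°, so the elevation is 90° − 78.96° = 11.04°.

11.0°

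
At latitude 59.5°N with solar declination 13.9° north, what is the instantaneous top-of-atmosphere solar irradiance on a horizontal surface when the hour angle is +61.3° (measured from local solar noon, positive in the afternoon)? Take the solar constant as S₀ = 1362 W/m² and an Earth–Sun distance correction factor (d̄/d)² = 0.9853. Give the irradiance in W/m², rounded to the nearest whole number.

595 W/m²

cos θ_z = sin(59.5°) sin(13.9°) + cos(59.5°) cos(13.9°) cos(61.30°) = 0.2070 + 0.2366 = 0.4436.
Top-of-atmosphere irradiance = S₀ (d̄/d)² cos θ_z = 1362 × 0.9853 × 0.4436 = 595.30 W/m².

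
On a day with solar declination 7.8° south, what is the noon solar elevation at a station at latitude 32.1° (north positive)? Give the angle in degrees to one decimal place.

At local solar noon the hour angle is zero, so the elevation is 90° − |φ − δ| = 90° − |32.1° − (-7.8°)| = 90° − 39.9° = 50.1°.

50.1°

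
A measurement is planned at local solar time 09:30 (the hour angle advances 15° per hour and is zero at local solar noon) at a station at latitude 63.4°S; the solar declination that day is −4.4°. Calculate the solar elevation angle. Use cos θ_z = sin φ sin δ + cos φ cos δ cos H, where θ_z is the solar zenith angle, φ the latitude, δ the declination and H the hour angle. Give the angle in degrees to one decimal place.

25.0°

Hour angle H = 15° × (9.5 − 12) = -37.50°.
cos θ_z = sin(-63.4°) sin(-4.4°) + cos(-63.4°) cos(-4.4°) cos(-37.50°) = 0.0686 + 0.3542 = 0.4228.
θ_z = arccos(0.4228) = 64.99°, so the elevation is 90° − 64.99° = 25.01°.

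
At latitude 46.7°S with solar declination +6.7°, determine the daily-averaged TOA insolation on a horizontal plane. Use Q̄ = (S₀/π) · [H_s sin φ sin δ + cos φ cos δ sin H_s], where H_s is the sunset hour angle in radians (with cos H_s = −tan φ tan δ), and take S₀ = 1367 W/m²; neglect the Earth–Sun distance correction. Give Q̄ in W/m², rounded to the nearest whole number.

The sunset hour angle satisfies cos H_s = −tan φ tan δ = 0.1247, giving H_s = 82.84°. In radians, H_s = 1.4458.
H_s sin φ sin δ = 1.4458 × -0.7278 × 0.1167 = -0.1228.
cos φ cos δ sin H_s = 0.6858 × 0.9932 × 0.9922 = 0.6758.
Q̄ = (1367/π) × (-0.1228 + 0.6758) = 435.13 × 0.5530 = 240.63 W/m².

241 W/m²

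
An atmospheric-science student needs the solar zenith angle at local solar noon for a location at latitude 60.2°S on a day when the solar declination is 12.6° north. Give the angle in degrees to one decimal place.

72.8°

At local solar noon the hour angle is zero, so the zenith angle is |φ − δ| = |-60.2° − (12.6°)| = 72.8°.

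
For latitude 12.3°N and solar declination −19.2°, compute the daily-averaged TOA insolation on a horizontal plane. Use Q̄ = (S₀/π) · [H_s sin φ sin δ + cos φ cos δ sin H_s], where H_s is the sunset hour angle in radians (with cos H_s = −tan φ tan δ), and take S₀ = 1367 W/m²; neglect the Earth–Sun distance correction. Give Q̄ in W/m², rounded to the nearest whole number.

The sunset hour angle satisfies cos H_s = −tan φ tan δ = 0.0759, giving H_s = 85.65°. In radians, H_s = 1.4949.
H_s sin φ sin δ = 1.4949 × 0.2130 × -0.3289 = -0.1047.
cos φ cos δ sin H_s = 0.9770 × 0.9444 × 0.9971 = 0.9200.
Q̄ = (1367/π) × (-0.1047 + 0.9200) = 435.13 × 0.8153 = 354.76 W/m².

355 W/m²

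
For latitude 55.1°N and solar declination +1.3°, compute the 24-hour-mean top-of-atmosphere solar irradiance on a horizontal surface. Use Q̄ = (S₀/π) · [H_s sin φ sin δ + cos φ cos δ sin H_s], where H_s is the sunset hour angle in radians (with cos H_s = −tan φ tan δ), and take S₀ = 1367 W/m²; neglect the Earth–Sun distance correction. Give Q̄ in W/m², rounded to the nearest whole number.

cos H_s = −tan(55.1°) · tan(1.3°) = -0.0325, so H_s = arccos(-0.0325) = 91.86°. In radians, H_s = 1.6033.
H_s sin φ sin δ = 1.6033 × 0.8202 × 0.0227 = 0.0299.
cos φ cos δ sin H_s = 0.5721 × 0.9997 × 0.9995 = 0.5716.
Q̄ = (1367/π) × (0.0299 + 0.5716) = 435.13 × 0.6015 = 261.73 W/m².

262 W/m²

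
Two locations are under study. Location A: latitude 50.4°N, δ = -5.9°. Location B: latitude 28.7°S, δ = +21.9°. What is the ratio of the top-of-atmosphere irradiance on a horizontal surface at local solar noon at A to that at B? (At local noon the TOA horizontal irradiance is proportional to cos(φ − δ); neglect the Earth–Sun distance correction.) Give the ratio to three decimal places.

A: cos θ_z = cos(50.4° − (-5.9°)) = 0.5548.
B: cos θ_z = cos(-28.7° − (21.9°)) = 0.6347.
Ratio A/B = 0.5548 / 0.6347 = 0.8741.

0.874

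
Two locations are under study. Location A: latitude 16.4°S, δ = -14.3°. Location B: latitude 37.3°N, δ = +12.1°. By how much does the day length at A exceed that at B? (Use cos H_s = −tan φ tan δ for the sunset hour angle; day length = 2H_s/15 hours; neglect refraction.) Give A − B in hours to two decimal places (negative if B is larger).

A: H_s = arccos(−tan -16.4° · tan -14.3°) = 94.30°, so 2H_s/15 = 12.5733 h.
B: H_s = arccos(−tan 37.3° · tan 12.1°) = 99.40°, so 2H_s/15 = 13.2533 h.
A − B = 12.5733 − 13.2533 = -0.6800 h.

-0.68 h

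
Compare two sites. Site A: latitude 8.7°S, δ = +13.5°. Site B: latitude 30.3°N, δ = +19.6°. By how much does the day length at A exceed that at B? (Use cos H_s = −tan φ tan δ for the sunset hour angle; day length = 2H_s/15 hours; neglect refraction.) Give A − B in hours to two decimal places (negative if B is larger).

-1.88 h

A: H_s = arccos(−tan -8.7° · tan 13.5°) = 87.89°, so 2H_s/15 = 11.7187 h.
B: H_s = arccos(−tan 30.3° · tan 19.6°) = 102.01°, so 2H_s/15 = 13.6013 h.
A − B = 11.7187 − 13.6013 = -1.8826 h.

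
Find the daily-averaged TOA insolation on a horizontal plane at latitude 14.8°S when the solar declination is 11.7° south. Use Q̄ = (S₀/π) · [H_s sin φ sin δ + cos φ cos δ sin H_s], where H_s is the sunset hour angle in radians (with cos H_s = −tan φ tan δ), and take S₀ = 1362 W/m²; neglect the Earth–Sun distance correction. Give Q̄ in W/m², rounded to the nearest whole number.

The sunset hour angle satisfies cos H_s = −tan φ tan δ = -0.0547, giving H_s = 93.14°. In radians, H_s = 1.6256.
H_s sin φ sin δ = 1.6256 × -0.2554 × -0.2028 = 0.0842.
cos φ cos δ sin H_s = 0.9668 × 0.9792 × 0.9985 = 0.9453.
Q̄ = (1362/π) × (0.0842 + 0.9453) = 433.54 × 1.0295 = 446.33 W/m².

446 W/m²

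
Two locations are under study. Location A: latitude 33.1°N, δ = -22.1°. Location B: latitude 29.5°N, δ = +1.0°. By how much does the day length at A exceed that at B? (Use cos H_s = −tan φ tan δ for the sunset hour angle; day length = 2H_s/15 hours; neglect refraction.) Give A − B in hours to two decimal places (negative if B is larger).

A: H_s = arccos(−tan 33.1° · tan -22.1°) = 74.65°, so 2H_s/15 = 9.9533 h.
B: H_s = arccos(−tan 29.5° · tan 1.0°) = 90.57°, so 2H_s/15 = 12.0760 h.
A − B = 9.9533 − 12.0760 = -2.1227 h.

-2.12 h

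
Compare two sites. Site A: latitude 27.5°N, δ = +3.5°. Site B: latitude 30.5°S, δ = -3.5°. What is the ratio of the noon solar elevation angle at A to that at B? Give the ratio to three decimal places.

A: 90° − |27.5 − (3.5)| = 66.00°.
B: 90° − |-30.5 − (-3.5)| = 63.00°.
Ratio A/B = 66.0000 / 63.0000 = 1.0476.

1.048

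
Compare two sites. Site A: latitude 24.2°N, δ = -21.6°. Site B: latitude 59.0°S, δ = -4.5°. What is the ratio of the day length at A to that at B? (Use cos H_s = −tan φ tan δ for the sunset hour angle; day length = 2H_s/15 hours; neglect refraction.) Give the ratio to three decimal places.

A: H_s = arccos(−tan 24.2° · tan -21.6°) = 79.75°, so 2H_s/15 = 10.6333 h.
B: H_s = arccos(−tan -59.0° · tan -4.5°) = 97.53°, so 2H_s/15 = 13.0040 h.
Ratio A/B = 10.6333 / 13.0040 = 0.8177.

0.818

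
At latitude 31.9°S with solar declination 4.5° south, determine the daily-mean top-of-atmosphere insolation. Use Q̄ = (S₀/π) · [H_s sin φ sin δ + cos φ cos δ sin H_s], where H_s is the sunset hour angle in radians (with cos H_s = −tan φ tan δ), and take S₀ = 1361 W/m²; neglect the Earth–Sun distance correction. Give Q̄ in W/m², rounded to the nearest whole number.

395 W/m²

−tan φ tan δ = −(-0.6224)(-0.0787) = -0.0490; H_s = arccos(-0.0490) = 92.81°. In radians, H_s = 1.6198.
H_s sin φ sin δ = 1.6198 × -0.5284 × -0.0785 = 0.0672.
cos φ cos δ sin H_s = 0.8490 × 0.9969 × 0.9988 = 0.8454.
Q̄ = (1361/π) × (0.0672 + 0.8454) = 433.22 × 0.9126 = 395.36 W/m².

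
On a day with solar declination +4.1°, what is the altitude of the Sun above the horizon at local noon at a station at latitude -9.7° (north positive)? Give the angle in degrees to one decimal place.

At local solar noon the hour angle is zero, so the elevation is 90° − |φ − δ| = 90° − |-9.7° − (4.1°)| = 90° − 13.8° = 76.2°.

76.2°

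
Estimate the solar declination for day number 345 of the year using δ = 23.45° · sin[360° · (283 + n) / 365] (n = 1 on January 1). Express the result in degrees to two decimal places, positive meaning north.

360 × (283 + 345) / 365 = 619.397°; sin(619.397°) = -0.9829.
δ = 23.45 × -0.9829 = -23.049° ≈ -23.05°.

-23.05°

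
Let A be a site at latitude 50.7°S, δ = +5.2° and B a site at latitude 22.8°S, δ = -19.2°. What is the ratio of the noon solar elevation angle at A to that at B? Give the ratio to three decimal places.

0.395

A: 90° − |-50.7 − (5.2)| = 34.10°.
B: 90° − |-22.8 − (-19.2)| = 86.40°.
Ratio A/B = 34.1000 / 86.4000 = 0.3947.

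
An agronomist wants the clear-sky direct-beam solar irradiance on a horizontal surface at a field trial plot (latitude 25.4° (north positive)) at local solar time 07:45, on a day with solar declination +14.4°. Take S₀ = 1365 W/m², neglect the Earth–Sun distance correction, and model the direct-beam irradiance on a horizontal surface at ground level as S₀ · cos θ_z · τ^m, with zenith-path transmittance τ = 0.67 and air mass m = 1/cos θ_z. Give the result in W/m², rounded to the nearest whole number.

Hour angle H = 15° × (7.75 − 12) = -63.75°.
With φ = 25.4°, δ = 14.4°, H = -63.75°: sin φ sin δ = 0.1067, cos φ cos δ cos H = 0.3870, so cos θ_z = 0.4937.
Air mass m = 1/cos θ_z = 1/0.4937 = 2.026; τ^m = 0.67^2.026 = 0.4443.
Surface direct beam = 1365 × 0.4937 × 0.4443 = 299.41 W/m².

299 W/m²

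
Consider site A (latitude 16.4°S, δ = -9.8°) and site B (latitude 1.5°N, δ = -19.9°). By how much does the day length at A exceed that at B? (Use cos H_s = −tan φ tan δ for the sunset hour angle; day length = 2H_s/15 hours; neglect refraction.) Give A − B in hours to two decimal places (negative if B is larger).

+0.46 h

A: H_s = arccos(−tan -16.4° · tan -9.8°) = 92.91°, so 2H_s/15 = 12.3880 h.
B: H_s = arccos(−tan 1.5° · tan -19.9°) = 89.46°, so 2H_s/15 = 11.9280 h.
A − B = 12.3880 − 11.9280 = 0.4600 h.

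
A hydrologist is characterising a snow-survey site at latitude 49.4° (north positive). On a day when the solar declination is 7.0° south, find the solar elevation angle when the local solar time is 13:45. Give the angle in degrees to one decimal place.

Hour angle H = 15° × (13.75 − 12) = 26.25°.
With φ = 49.4°, δ = -7.0°, H = 26.25°: sin φ sin δ = -0.0925, cos φ cos δ cos H = 0.5793, so cos θ_z = 0.4868.
θ_z = arccos(0.4868) = 60.87°, so the elevation is 90° − 60.87° = 29.13°.

29.1°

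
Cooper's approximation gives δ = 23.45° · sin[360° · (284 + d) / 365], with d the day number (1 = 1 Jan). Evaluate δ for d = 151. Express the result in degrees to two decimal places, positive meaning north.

+21.90°

360 × (284 + 151) / 365 = 429.041°; sin(429.041°) = 0.9338.
δ = 23.45 × 0.9338 = 21.898° ≈ +21.90°.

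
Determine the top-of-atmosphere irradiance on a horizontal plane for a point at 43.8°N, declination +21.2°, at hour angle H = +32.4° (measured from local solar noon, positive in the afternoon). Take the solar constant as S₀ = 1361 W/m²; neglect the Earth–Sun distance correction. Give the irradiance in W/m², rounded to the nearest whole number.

With φ = 43.8°, δ = 21.2°, H = 32.40°: sin φ sin δ = 0.2503, cos φ cos δ cos H = 0.5682, so cos θ_z = 0.8185.
Top-of-atmosphere irradiance = S₀ cos θ_z = 1361 × 0.8185 = 1113.98 W/m².

1114 W/m²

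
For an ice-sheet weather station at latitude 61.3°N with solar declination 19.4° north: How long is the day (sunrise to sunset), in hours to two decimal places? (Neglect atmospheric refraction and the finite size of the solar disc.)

The sunset hour angle satisfies cos H_s = −tan φ tan δ = -0.6432, giving H_s = 130.03°.
Day length = 2 H_s / 15° h⁻¹ = 260.06° / 15 = 17.337 h.

17.34 hours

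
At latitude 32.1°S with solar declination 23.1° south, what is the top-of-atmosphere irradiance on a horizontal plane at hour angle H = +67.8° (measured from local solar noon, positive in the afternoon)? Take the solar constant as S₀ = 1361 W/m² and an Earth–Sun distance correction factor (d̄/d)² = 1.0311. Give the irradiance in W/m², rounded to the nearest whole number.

706 W/m²

cos θ_z = sin(-32.1°) sin(-23.1°) + cos(-32.1°) cos(-23.1°) cos(67.80°) = 0.2085 + 0.2944 = 0.5029.
Top-of-atmosphere irradiance = S₀ (d̄/d)² cos θ_z = 1361 × 1.0311 × 0.5029 = 705.73 W/m².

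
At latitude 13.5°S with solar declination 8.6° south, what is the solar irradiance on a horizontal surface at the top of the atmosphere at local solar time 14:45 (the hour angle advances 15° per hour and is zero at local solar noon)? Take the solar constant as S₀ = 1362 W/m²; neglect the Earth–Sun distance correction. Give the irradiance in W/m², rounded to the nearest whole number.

Hour angle H = 15° × (14.75 − 12) = 41.25°.
cos θ_z = sin(-13.5°) sin(-8.6°) + cos(-13.5°) cos(-8.6°) cos(41.25°) = 0.0349 + 0.7228 = 0.7577.
Top-of-atmosphere irradiance = S₀ cos θ_z = 1362 × 0.7577 = 1031.99 W/m².

1032 W/m²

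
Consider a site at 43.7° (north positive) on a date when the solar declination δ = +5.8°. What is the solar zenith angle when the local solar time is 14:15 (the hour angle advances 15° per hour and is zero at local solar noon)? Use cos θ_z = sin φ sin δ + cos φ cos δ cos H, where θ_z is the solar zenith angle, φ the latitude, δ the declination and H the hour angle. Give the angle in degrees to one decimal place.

Hour angle H = 15° × (14.25 − 12) = 33.75°.
cos θ_z = sin(43.7°) sin(5.8°) + cos(43.7°) cos(5.8°) cos(33.75°) = 0.0698 + 0.5980 = 0.6678.
θ_z = arccos(0.6678) = 48.10°.

48.1°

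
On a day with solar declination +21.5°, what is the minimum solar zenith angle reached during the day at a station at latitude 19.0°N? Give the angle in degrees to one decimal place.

At local solar noon the hour angle is zero, so the zenith angle is |φ − δ| = |19.0° − (21.5°)| = 2.5°.

2.5°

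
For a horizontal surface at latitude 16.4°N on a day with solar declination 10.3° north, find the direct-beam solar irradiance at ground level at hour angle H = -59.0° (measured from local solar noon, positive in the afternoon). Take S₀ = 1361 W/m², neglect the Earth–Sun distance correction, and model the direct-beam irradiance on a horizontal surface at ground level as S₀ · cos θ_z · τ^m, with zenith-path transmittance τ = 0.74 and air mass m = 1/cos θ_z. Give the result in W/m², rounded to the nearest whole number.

With φ = 16.4°, δ = 10.3°, H = -59.00°: sin φ sin δ = 0.0505, cos φ cos δ cos H = 0.4861, so cos θ_z = 0.5366.
Air mass m = 1/cos θ_z = 1/0.5366 = 1.864; τ^m = 0.74^1.864 = 0.5705.
Surface direct beam = 1361 × 0.5366 × 0.5705 = 416.64 W/m².

417 W/m²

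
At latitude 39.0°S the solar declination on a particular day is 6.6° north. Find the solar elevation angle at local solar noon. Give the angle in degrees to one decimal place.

At local solar noon the hour angle is zero, so the elevation is 90° − |φ − δ| = 90° − |-39.0° − (6.6°)| = 90° − 45.6° = 44.4°.

44.4°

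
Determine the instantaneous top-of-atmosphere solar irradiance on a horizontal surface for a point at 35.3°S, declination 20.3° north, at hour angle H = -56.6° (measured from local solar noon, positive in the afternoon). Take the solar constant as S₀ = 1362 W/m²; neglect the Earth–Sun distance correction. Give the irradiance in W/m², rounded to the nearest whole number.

301 W/m²

cos θ_z = sin(-35.3°) sin(20.3°) + cos(-35.3°) cos(20.3°) cos(-56.60°) = -0.2005 + 0.4214 = 0.2209.
Top-of-atmosphere irradiance = S₀ cos θ_z = 1362 × 0.2209 = 300.87 W/m².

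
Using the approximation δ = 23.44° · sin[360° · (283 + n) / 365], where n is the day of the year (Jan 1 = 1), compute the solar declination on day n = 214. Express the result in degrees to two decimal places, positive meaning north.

+17.91°

360 × (283 + 214) / 365 = 490.192°; sin(490.192°) = 0.7639.
δ = 23.44 × 0.7639 = 17.906° ≈ +17.91°.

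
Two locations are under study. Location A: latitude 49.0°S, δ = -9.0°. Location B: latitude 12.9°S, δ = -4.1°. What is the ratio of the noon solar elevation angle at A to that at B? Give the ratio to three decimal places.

A: 90° − |-49.0 − (-9.0)| = 50.00°.
B: 90° − |-12.9 − (-4.1)| = 81.20°.
Ratio A/B = 50.0000 / 81.2000 = 0.6158.

0.616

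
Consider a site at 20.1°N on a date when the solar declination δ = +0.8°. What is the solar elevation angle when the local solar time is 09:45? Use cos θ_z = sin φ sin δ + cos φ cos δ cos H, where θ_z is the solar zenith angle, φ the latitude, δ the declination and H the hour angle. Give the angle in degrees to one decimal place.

51.8°

Hour angle H = 15° × (9.75 − 12) = -33.75°.
cos θ_z = sin(20.1°) sin(0.8°) + cos(20.1°) cos(0.8°) cos(-33.75°) = 0.0048 + 0.7808 = 0.7856.
θ_z = arccos(0.7856) = 38.22°, so the elevation is 90° − 38.22° = 51.78°.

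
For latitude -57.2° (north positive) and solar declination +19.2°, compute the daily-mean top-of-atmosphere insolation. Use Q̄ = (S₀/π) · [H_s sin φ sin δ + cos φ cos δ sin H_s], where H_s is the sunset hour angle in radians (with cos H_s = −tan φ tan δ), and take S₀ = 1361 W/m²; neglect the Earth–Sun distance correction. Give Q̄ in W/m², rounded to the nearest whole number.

67 W/m²

−tan φ tan δ = −(-1.5517)(0.3482) = 0.5403; H_s = arccos(0.5403) = 57.30°. In radians, H_s = 1.0001.
H_s sin φ sin δ = 1.0001 × -0.8406 × 0.3289 = -0.2765.
cos φ cos δ sin H_s = 0.5417 × 0.9444 × 0.8415 = 0.4305.
Q̄ = (1361/π) × (-0.2765 + 0.4305) = 433.22 × 0.1540 = 66.72 W/m².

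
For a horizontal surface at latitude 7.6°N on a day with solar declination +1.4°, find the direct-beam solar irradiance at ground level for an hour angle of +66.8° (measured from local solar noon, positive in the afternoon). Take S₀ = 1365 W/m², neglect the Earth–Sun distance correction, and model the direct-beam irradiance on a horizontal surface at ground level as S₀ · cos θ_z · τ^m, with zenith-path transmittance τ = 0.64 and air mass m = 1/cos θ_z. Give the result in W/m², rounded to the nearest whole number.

173 W/m²

cos θ_z = sin φ sin δ + cos φ cos δ cos H = (0.1323)(0.0244) + (0.9912)(0.9997)(0.3939) = 0.3935.
Air mass m = 1/cos θ_z = 1/0.3935 = 2.541; τ^m = 0.64^2.541 = 0.3217.
Surface direct beam = 1365 × 0.3935 × 0.3217 = 172.79 W/m².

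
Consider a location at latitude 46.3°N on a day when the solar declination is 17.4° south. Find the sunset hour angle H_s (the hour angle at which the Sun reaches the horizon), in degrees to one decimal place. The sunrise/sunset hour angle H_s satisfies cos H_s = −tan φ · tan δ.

70.9°

cos H_s = −tan(46.3°) · tan(-17.4°) = 0.3279, so H_s = arccos(0.3279) = 70.86°.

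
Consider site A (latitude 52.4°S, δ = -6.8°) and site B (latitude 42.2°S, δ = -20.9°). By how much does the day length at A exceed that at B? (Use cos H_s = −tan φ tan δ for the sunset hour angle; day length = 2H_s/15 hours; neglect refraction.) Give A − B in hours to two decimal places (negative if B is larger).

A: H_s = arccos(−tan -52.4° · tan -6.8°) = 98.91°, so 2H_s/15 = 13.1880 h.
B: H_s = arccos(−tan -42.2° · tan -20.9°) = 110.26°, so 2H_s/15 = 14.7013 h.
A − B = 13.1880 − 14.7013 = -1.5133 h.

-1.51 h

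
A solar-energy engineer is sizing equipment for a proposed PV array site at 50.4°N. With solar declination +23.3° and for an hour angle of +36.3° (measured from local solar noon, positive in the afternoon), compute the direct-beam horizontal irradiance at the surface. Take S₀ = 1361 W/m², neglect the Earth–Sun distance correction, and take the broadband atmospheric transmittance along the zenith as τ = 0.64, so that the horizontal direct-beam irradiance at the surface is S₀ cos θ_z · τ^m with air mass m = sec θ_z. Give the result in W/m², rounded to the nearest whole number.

With φ = 50.4°, δ = 23.3°, H = 36.30°: sin φ sin δ = 0.3048, cos φ cos δ cos H = 0.4718, so cos θ_z = 0.7766.
Air mass m = 1/cos θ_z = 1/0.7766 = 1.288; τ^m = 0.64^1.288 = 0.5628.
Surface direct beam = 1361 × 0.7766 × 0.5628 = 594.85 W/m².

595 W/m²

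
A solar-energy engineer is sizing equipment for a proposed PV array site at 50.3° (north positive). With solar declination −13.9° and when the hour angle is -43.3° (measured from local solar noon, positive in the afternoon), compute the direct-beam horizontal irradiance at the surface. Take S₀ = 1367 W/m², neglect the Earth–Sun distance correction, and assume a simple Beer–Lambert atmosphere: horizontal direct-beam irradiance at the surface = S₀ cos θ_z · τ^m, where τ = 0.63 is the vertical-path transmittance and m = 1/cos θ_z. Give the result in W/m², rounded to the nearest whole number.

64 W/m²

cos θ_z = sin φ sin δ + cos φ cos δ cos H = (0.7694)(-0.2402) + (0.6388)(0.9707)(0.7278) = 0.2665.
Air mass m = 1/cos θ_z = 1/0.2665 = 3.752; τ^m = 0.63^3.752 = 0.1767.
Surface direct beam = 1367 × 0.2665 × 0.1767 = 64.37 W/m².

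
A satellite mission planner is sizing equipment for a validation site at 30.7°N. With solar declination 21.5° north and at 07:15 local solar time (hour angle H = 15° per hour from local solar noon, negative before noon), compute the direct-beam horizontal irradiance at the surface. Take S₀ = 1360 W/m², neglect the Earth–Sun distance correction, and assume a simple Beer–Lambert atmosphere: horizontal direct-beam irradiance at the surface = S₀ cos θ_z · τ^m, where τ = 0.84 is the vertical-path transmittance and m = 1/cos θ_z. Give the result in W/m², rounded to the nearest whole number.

Hour angle H = 15° × (7.25 − 12) = -71.25°.
cos θ_z = sin(30.7°) sin(21.5°) + cos(30.7°) cos(21.5°) cos(-71.25°) = 0.1871 + 0.2572 = 0.4443.
Air mass m = 1/cos θ_z = 1/0.4443 = 2.251; τ^m = 0.84^2.251 = 0.6754.
Surface direct beam = 1360 × 0.4443 × 0.6754 = 408.11 W/m².

408 W/m²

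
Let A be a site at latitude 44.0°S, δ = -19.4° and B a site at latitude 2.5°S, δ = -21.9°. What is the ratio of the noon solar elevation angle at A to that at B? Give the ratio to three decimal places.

0.926

A: 90° − |-44.0 − (-19.4)| = 65.40°.
B: 90° − |-2.5 − (-21.9)| = 70.60°.
Ratio A/B = 65.4000 / 70.6000 = 0.9263.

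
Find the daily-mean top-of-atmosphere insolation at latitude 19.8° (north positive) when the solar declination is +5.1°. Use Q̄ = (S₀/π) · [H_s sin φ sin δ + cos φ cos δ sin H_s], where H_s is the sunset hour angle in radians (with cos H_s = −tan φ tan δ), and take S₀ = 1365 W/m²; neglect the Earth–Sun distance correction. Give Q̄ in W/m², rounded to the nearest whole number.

−tan φ tan δ = −(0.3600)(0.0892) = -0.0321; H_s = arccos(-0.0321) = 91.84°. In radians, H_s = 1.6029.
H_s sin φ sin δ = 1.6029 × 0.3387 × 0.0889 = 0.0483.
cos φ cos δ sin H_s = 0.9409 × 0.9960 × 0.9995 = 0.9367.
Q̄ = (1365/π) × (0.0483 + 0.9367) = 434.49 × 0.9850 = 427.97 W/m².

428 W/m²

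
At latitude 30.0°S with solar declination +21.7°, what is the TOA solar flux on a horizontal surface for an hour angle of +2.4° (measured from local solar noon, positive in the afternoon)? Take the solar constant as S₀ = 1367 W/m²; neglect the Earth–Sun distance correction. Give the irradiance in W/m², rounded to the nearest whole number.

846 W/m²

cos θ_z = sin φ sin δ + cos φ cos δ cos H = (-0.5000)(0.3697) + (0.8660)(0.9291)(0.9991) = 0.6190.
Top-of-atmosphere irradiance = S₀ cos θ_z = 1367 × 0.6190 = 846.17 W/m².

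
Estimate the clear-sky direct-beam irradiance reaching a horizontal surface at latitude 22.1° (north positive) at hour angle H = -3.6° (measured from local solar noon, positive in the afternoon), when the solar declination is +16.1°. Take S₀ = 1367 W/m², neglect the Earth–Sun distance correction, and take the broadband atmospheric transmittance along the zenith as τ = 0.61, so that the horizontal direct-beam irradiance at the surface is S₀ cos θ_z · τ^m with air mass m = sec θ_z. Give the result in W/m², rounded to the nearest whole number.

825 W/m²

cos θ_z = sin(22.1°) sin(16.1°) + cos(22.1°) cos(16.1°) cos(-3.60°) = 0.1043 + 0.8884 = 0.9927.
Air mass m = 1/cos θ_z = 1/0.9927 = 1.007; τ^m = 0.61^1.007 = 0.6079.
Surface direct beam = 1367 × 0.9927 × 0.6079 = 824.93 W/m².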